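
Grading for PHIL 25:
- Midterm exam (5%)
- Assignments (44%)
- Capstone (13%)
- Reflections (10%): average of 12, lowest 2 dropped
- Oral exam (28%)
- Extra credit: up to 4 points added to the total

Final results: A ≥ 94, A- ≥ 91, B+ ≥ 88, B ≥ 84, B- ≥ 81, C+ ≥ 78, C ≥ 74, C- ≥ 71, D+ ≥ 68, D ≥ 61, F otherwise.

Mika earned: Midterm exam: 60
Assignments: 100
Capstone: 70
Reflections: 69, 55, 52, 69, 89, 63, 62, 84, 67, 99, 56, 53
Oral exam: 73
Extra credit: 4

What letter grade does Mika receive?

B

Reflections: drop 52, 53 → average of remaining 10 = 713/10 = 71.3
Weighted total:
  Midterm exam 60 × 0.05 = 3
  Assignments 100 × 0.44 = 44
  Capstone 70 × 0.13 = 9.1
  Reflections 71.3 × 0.1 = 7.13
  Oral exam 73 × 0.28 = 20.44
Sum = 83.67
Extra credit: 83.67 + 4 = 87.67
87.67 is ≥ 84 and < 88 → B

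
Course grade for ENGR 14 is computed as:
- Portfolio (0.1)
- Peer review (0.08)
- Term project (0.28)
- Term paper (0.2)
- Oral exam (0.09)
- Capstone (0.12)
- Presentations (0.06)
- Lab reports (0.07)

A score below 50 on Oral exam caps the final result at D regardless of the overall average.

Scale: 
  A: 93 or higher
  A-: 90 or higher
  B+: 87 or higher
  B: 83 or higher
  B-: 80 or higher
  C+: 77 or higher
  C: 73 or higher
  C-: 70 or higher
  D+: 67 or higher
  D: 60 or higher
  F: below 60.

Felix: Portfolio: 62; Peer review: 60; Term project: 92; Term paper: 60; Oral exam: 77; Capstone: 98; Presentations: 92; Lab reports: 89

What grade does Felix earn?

C+

Oral exam score 77 ≥ 50: minimum met.
Weighted total:
  Portfolio 62 × 0.1 = 6.2
  Peer review 60 × 0.08 = 4.8
  Term project 92 × 0.28 = 25.76
  Term paper 60 × 0.2 = 12
  Oral exam 77 × 0.09 = 6.93
  Capstone 98 × 0.12 = 11.76
  Presentations 92 × 0.06 = 5.52
  Lab reports 89 × 0.07 = 6.23
Sum = 79.2
79.2 is ≥ 77 and < 80 → C+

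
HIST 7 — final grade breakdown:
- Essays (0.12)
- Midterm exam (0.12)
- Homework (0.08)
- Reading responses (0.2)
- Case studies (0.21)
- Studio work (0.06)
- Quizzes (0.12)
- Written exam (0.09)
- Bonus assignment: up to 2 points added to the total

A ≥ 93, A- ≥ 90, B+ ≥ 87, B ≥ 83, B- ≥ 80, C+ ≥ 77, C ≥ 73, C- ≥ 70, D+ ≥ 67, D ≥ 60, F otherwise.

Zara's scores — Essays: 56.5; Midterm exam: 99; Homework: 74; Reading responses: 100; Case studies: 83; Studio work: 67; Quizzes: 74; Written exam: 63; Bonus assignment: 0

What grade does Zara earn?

Weighted total:
  Essays 56.5 × 0.12 = 6.78
  Midterm exam 99 × 0.12 = 11.88
  Homework 74 × 0.08 = 5.92
  Reading responses 100 × 0.2 = 20
  Case studies 83 × 0.21 = 17.43
  Studio work 67 × 0.06 = 4.02
  Quizzes 74 × 0.12 = 8.88
  Written exam 63 × 0.09 = 5.67
Sum = 80.58
Bonus assignment: 80.58 + 0 = 80.58
80.58 is ≥ 80 and < 83 → B-

B-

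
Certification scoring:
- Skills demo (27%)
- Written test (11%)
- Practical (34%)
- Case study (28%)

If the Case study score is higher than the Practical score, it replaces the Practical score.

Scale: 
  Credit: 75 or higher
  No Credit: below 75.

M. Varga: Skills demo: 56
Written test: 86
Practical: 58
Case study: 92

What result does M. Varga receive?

Case study (92) > Practical (58), so Practical counts as 92.
Weighted total:
  Skills demo 56 × 0.27 = 15.12
  Written test 86 × 0.11 = 9.46
  Practical 92 × 0.34 = 31.28
  Case study 92 × 0.28 = 25.76
Sum = 81.62
81.62 ≥ 75 → Credit

Credit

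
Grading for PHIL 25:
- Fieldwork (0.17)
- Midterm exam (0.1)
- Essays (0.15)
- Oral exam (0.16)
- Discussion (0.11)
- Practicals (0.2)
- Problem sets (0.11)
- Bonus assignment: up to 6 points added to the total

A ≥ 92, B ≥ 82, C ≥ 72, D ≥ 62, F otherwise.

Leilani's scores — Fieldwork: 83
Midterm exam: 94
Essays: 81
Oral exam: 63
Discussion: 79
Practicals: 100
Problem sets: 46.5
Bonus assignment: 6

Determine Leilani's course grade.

B

Weighted total:
  Fieldwork 83 × 0.17 = 14.11
  Midterm exam 94 × 0.1 = 9.4
  Essays 81 × 0.15 = 12.15
  Oral exam 63 × 0.16 = 10.08
  Discussion 79 × 0.11 = 8.69
  Practicals 100 × 0.2 = 20
  Problem sets 46.5 × 0.11 = 5.115
Sum = 79.545
Bonus assignment: 79.545 + 6 = 85.545
85.545 is ≥ 82 and < 92 → B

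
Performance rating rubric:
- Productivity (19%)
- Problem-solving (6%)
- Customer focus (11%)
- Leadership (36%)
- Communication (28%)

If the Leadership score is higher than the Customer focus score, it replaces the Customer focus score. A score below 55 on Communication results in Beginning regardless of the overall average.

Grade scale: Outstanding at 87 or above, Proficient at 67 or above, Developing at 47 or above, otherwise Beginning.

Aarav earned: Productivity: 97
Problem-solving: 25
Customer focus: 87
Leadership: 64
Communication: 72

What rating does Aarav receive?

Proficient

Leadership (64) ≤ Customer focus (87), so Customer focus stays at 87.
Communication score 72 ≥ 55: minimum met.
Weighted total:
  Productivity 97 × 0.19 = 18.43
  Problem-solving 25 × 0.06 = 1.5
  Customer focus 87 × 0.11 = 9.57
  Leadership 64 × 0.36 = 23.04
  Communication 72 × 0.28 = 20.16
Sum = 72.7
72.7 is ≥ 67 and < 87 → Proficient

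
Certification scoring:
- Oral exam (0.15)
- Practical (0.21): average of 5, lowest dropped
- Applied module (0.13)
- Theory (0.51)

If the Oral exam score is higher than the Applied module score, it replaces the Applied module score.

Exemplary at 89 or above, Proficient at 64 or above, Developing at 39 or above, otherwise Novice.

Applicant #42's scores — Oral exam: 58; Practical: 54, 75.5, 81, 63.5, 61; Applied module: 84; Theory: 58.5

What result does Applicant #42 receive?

Practical: drop 54 → average of remaining 4 = 281/4 = 70.25
Oral exam (58) ≤ Applied module (84), so Applied module stays at 84.
Weighted total:
  Oral exam 58 × 0.15 = 8.7
  Practical 70.25 × 0.21 = 14.7525
  Applied module 84 × 0.13 = 10.92
  Theory 58.5 × 0.51 = 29.835
Sum = 64.2075
64.2075 is ≥ 64 and < 89 → Proficient

Proficient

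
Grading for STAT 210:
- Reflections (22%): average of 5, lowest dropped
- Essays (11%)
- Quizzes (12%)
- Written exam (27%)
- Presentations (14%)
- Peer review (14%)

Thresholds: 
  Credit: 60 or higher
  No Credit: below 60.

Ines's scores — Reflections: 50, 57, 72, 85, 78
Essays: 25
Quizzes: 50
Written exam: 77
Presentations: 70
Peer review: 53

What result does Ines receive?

Credit

Reflections: drop 50 → average of remaining 4 = 292/4 = 73
Weighted total:
  Reflections 73 × 0.22 = 16.06
  Essays 25 × 0.11 = 2.75
  Quizzes 50 × 0.12 = 6
  Written exam 77 × 0.27 = 20.79
  Presentations 70 × 0.14 = 9.8
  Peer review 53 × 0.14 = 7.42
Sum = 62.82
62.82 ≥ 60 → Credit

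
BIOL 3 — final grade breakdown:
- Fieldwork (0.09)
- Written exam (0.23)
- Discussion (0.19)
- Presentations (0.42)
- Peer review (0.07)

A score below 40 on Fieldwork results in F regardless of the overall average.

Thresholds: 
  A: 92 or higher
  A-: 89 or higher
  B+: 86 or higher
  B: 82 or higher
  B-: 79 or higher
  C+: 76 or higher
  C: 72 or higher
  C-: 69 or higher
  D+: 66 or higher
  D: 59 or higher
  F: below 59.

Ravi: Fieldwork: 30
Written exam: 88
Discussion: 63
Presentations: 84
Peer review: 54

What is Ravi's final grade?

F

Fieldwork score 30 < 40: minimum not met.
Weighted total:
  Fieldwork 30 × 0.09 = 2.7
  Written exam 88 × 0.23 = 20.24
  Discussion 63 × 0.19 = 11.97
  Presentations 84 × 0.42 = 35.28
  Peer review 54 × 0.07 = 3.78
Sum = 73.97
Because the Fieldwork minimum was not met, the result is F.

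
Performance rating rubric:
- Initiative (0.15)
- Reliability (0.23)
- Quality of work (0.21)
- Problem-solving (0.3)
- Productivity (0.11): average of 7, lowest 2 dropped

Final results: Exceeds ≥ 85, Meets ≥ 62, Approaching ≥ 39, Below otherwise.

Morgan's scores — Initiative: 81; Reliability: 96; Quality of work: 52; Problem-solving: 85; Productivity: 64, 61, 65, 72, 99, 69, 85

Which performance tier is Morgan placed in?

Meets

Productivity: drop 61, 64 → average of remaining 5 = 390/5 = 78
Weighted total:
  Initiative 81 × 0.15 = 12.15
  Reliability 96 × 0.23 = 22.08
  Quality of work 52 × 0.21 = 10.92
  Problem-solving 85 × 0.3 = 25.5
  Productivity 78 × 0.11 = 8.58
Sum = 79.23
79.23 is ≥ 62 and < 85 → Meets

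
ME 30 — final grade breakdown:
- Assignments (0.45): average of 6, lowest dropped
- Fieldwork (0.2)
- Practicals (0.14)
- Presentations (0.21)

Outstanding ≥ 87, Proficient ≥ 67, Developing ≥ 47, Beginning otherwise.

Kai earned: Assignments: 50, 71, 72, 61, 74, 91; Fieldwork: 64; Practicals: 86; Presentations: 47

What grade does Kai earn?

Proficient

Assignments: drop 50 → average of remaining 5 = 369/5 = 73.8
Weighted total:
  Assignments 73.8 × 0.45 = 33.21
  Fieldwork 64 × 0.2 = 12.8
  Practicals 86 × 0.14 = 12.04
  Presentations 47 × 0.21 = 9.87
Sum = 67.92
67.92 is ≥ 67 and < 87 → Proficient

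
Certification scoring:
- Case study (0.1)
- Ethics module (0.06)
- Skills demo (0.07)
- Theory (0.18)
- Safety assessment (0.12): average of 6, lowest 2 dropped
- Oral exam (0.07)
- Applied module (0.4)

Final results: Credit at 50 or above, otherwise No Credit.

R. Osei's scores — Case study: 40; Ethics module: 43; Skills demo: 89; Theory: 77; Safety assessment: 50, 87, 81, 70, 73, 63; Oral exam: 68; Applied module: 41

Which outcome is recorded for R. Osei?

Credit

Safety assessment: drop 50, 63 → average of remaining 4 = 311/4 = 77.75
Weighted total:
  Case study 40 × 0.1 = 4
  Ethics module 43 × 0.06 = 2.58
  Skills demo 89 × 0.07 = 6.23
  Theory 77 × 0.18 = 13.86
  Safety assessment 77.75 × 0.12 = 9.33
  Oral exam 68 × 0.07 = 4.76
  Applied module 41 × 0.4 = 16.4
Sum = 57.16
57.16 ≥ 50 → Credit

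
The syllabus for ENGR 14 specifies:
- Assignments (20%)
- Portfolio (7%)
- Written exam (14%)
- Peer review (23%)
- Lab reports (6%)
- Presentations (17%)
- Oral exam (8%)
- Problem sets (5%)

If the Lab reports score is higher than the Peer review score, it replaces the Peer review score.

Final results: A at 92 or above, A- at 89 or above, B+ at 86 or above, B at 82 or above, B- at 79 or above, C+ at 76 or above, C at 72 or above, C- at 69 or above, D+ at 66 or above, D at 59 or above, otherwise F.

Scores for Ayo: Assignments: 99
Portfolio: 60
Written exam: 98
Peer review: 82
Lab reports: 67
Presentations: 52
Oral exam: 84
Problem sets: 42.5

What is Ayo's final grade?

Lab reports (67) ≤ Peer review (82), so Peer review stays at 82.
Weighted total:
  Assignments 99 × 0.2 = 19.8
  Portfolio 60 × 0.07 = 4.2
  Written exam 98 × 0.14 = 13.72
  Peer review 82 × 0.23 = 18.86
  Lab reports 67 × 0.06 = 4.02
  Presentations 52 × 0.17 = 8.84
  Oral exam 84 × 0.08 = 6.72
  Problem sets 42.5 × 0.05 = 2.125
Sum = 78.285
78.285 is ≥ 76 and < 79 → C+

C+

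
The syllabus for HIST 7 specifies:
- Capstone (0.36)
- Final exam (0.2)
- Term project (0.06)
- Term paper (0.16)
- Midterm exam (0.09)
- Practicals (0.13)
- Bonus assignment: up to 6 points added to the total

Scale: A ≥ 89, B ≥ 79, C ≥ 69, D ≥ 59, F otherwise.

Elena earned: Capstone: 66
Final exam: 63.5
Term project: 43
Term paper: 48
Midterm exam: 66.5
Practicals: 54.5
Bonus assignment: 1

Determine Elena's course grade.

Weighted total:
  Capstone 66 × 0.36 = 23.76
  Final exam 63.5 × 0.2 = 12.7
  Term project 43 × 0.06 = 2.58
  Term paper 48 × 0.16 = 7.68
  Midterm exam 66.5 × 0.09 = 5.985
  Practicals 54.5 × 0.13 = 7.085
Sum = 59.79
Bonus assignment: 59.79 + 1 = 60.79
60.79 is ≥ 59 and < 69 → D

D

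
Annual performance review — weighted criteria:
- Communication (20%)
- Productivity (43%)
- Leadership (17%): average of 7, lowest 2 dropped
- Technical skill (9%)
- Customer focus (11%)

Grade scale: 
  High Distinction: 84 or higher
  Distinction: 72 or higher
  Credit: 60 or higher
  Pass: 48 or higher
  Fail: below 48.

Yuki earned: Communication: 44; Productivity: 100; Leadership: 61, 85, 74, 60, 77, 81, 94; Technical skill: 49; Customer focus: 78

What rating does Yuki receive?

Leadership: drop 60, 61 → average of remaining 5 = 411/5 = 82.2
Weighted total:
  Communication 44 × 0.2 = 8.8
  Productivity 100 × 0.43 = 43
  Leadership 82.2 × 0.17 = 13.974
  Technical skill 49 × 0.09 = 4.41
  Customer focus 78 × 0.11 = 8.58
Sum = 78.764
78.764 is ≥ 72 and < 84 → Distinction

Distinction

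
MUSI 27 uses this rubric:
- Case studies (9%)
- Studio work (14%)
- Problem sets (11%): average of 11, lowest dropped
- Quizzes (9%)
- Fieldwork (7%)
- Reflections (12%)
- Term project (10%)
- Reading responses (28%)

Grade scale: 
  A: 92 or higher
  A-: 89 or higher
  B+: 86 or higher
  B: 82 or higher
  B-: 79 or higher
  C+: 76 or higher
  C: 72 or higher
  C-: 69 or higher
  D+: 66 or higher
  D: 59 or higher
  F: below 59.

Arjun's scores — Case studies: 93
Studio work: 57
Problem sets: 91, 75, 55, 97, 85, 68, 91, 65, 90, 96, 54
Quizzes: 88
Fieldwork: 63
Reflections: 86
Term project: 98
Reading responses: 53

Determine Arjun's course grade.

Problem sets: drop 54 → average of remaining 10 = 813/10 = 81.3
Weighted total:
  Case studies 93 × 0.09 = 8.37
  Studio work 57 × 0.14 = 7.98
  Problem sets 81.3 × 0.11 = 8.943
  Quizzes 88 × 0.09 = 7.92
  Fieldwork 63 × 0.07 = 4.41
  Reflections 86 × 0.12 = 10.32
  Term project 98 × 0.1 = 9.8
  Reading responses 53 × 0.28 = 14.84
Sum = 72.583
72.583 is ≥ 72 and < 76 → C

C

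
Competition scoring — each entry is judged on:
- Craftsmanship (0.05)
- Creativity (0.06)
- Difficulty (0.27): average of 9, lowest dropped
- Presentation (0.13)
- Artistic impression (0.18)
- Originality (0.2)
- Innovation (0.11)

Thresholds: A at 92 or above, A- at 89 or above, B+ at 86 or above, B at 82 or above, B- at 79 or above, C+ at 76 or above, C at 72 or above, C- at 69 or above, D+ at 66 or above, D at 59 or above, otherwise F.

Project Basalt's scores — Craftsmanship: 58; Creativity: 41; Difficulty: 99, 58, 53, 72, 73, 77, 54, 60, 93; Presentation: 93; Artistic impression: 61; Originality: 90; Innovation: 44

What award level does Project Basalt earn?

C-

Difficulty: drop 53 → average of remaining 8 = 586/8 = 73.25
Weighted total:
  Craftsmanship 58 × 0.05 = 2.9
  Creativity 41 × 0.06 = 2.46
  Difficulty 73.25 × 0.27 = 19.7775
  Presentation 93 × 0.13 = 12.09
  Artistic impression 61 × 0.18 = 10.98
  Originality 90 × 0.2 = 18
  Innovation 44 × 0.11 = 4.84
Sum = 71.0475
71.0475 is ≥ 69 and < 72 → C-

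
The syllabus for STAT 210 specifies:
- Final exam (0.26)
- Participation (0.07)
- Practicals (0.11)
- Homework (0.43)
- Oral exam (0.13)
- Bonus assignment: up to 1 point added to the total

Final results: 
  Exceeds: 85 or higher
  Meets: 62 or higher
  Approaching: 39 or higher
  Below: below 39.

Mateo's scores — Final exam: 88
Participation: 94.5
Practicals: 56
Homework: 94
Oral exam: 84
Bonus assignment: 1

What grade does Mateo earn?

Weighted total:
  Final exam 88 × 0.26 = 22.88
  Participation 94.5 × 0.07 = 6.615
  Practicals 56 × 0.11 = 6.16
  Homework 94 × 0.43 = 40.42
  Oral exam 84 × 0.13 = 10.92
Sum = 86.995
Bonus assignment: 86.995 + 1 = 87.995
87.995 ≥ 85 → Exceeds

Exceeds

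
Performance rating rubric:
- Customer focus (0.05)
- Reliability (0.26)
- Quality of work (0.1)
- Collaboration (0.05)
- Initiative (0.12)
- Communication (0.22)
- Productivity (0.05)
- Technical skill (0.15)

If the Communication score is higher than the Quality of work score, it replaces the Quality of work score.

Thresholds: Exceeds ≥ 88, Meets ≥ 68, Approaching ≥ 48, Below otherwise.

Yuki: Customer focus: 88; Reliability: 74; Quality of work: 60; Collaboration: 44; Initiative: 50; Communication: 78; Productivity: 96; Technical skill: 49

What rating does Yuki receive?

Communication (78) > Quality of work (60), so Quality of work counts as 78.
Weighted total:
  Customer focus 88 × 0.05 = 4.4
  Reliability 74 × 0.26 = 19.24
  Quality of work 78 × 0.1 = 7.8
  Collaboration 44 × 0.05 = 2.2
  Initiative 50 × 0.12 = 6
  Communication 78 × 0.22 = 17.16
  Productivity 96 × 0.05 = 4.8
  Technical skill 49 × 0.15 = 7.35
Sum = 68.95
68.95 is ≥ 68 and < 88 → Meets

Meets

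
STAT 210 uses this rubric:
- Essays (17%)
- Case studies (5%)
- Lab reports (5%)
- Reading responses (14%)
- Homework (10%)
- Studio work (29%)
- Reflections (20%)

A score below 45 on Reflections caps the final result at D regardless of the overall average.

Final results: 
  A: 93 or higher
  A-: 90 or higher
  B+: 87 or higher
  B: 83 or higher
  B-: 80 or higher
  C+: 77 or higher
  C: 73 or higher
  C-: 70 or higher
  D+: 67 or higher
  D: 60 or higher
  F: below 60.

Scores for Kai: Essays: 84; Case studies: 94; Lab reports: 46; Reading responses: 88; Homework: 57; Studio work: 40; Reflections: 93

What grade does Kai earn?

Reflections score 93 ≥ 45: minimum met.
Weighted total:
  Essays 84 × 0.17 = 14.28
  Case studies 94 × 0.05 = 4.7
  Lab reports 46 × 0.05 = 2.3
  Reading responses 88 × 0.14 = 12.32
  Homework 57 × 0.1 = 5.7
  Studio work 40 × 0.29 = 11.6
  Reflections 93 × 0.2 = 18.6
Sum = 69.5
69.5 is ≥ 67 and < 70 → D+

D+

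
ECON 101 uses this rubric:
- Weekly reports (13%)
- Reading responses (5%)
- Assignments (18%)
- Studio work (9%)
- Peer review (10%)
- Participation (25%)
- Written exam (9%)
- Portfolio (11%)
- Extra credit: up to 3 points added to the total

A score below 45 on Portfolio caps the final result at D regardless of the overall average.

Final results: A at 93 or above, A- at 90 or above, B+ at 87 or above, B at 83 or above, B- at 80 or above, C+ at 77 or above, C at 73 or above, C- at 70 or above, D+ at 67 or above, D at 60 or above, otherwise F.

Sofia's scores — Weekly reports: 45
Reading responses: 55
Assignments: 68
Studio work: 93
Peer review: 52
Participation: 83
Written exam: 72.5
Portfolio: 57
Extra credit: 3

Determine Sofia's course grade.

Portfolio score 57 ≥ 45: minimum met.
Weighted total:
  Weekly reports 45 × 0.13 = 5.85
  Reading responses 55 × 0.05 = 2.75
  Assignments 68 × 0.18 = 12.24
  Studio work 93 × 0.09 = 8.37
  Peer review 52 × 0.1 = 5.2
  Participation 83 × 0.25 = 20.75
  Written exam 72.5 × 0.09 = 6.525
  Portfolio 57 × 0.11 = 6.27
Sum = 67.955
Extra credit: 67.955 + 3 = 70.955
70.955 is ≥ 70 and < 73 → C-

C-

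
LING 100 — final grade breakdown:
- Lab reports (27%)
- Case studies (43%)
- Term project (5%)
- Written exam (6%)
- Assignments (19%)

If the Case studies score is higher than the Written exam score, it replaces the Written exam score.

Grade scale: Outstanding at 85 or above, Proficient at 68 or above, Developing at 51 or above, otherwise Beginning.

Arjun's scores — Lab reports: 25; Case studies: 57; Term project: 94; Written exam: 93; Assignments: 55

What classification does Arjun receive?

Case studies (57) ≤ Written exam (93), so Written exam stays at 93.
Weighted total:
  Lab reports 25 × 0.27 = 6.75
  Case studies 57 × 0.43 = 24.51
  Term project 94 × 0.05 = 4.7
  Written exam 93 × 0.06 = 5.58
  Assignments 55 × 0.19 = 10.45
Sum = 51.99
51.99 is ≥ 51 and < 68 → Developing

Developing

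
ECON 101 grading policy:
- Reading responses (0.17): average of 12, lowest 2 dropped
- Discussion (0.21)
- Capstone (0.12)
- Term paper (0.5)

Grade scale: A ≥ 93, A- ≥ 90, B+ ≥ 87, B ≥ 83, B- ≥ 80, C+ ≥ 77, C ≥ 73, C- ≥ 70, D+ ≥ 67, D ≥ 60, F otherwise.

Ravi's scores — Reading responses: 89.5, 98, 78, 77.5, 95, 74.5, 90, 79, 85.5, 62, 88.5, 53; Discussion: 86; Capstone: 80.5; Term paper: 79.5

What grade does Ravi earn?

Reading responses: drop 53, 62 → average of remaining 10 = 855.5/10 = 85.55
Weighted total:
  Reading responses 85.55 × 0.17 = 14.5435
  Discussion 86 × 0.21 = 18.06
  Capstone 80.5 × 0.12 = 9.66
  Term paper 79.5 × 0.5 = 39.75
Sum = 82.0135
82.0135 is ≥ 80 and < 83 → B-

B-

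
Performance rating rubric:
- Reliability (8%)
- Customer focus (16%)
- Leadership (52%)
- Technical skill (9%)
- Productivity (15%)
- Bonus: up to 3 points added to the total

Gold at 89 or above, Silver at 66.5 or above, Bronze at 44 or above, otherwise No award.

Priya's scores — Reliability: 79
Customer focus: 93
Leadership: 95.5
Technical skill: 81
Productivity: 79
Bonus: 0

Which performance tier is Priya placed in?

Gold

Weighted total:
  Reliability 79 × 0.08 = 6.32
  Customer focus 93 × 0.16 = 14.88
  Leadership 95.5 × 0.52 = 49.66
  Technical skill 81 × 0.09 = 7.29
  Productivity 79 × 0.15 = 11.85
Sum = 90
Bonus: 90 + 0 = 90
90 ≥ 89 → Gold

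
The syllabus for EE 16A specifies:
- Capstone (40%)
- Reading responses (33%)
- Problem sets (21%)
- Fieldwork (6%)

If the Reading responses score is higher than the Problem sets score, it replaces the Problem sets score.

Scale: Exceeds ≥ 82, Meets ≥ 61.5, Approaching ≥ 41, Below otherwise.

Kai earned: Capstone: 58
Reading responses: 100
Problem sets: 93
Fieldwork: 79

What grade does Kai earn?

Meets

Reading responses (100) > Problem sets (93), so Problem sets counts as 100.
Weighted total:
  Capstone 58 × 0.4 = 23.2
  Reading responses 100 × 0.33 = 33
  Problem sets 100 × 0.21 = 21
  Fieldwork 79 × 0.06 = 4.74
Sum = 81.94
81.94 is ≥ 61.5 and < 82 → Meets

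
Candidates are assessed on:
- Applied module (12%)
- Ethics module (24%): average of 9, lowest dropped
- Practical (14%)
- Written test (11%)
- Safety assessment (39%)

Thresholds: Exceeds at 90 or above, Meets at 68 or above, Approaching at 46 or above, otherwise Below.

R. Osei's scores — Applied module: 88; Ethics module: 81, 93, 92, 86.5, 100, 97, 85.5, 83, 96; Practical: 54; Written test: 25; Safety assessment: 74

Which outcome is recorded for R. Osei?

Meets

Ethics module: drop 81 → average of remaining 8 = 733/8 = 91.625
Weighted total:
  Applied module 88 × 0.12 = 10.56
  Ethics module 91.625 × 0.24 = 21.99
  Practical 54 × 0.14 = 7.56
  Written test 25 × 0.11 = 2.75
  Safety assessment 74 × 0.39 = 28.86
Sum = 71.72
71.72 is ≥ 68 and < 90 → Meets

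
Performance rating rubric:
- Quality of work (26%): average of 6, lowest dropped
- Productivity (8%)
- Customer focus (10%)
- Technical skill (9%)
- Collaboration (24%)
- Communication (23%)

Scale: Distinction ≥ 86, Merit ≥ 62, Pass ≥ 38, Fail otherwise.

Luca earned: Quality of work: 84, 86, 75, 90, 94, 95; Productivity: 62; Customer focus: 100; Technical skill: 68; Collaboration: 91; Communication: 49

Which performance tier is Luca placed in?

Merit

Quality of work: drop 75 → average of remaining 5 = 449/5 = 89.8
Weighted total:
  Quality of work 89.8 × 0.26 = 23.348
  Productivity 62 × 0.08 = 4.96
  Customer focus 100 × 0.1 = 10
  Technical skill 68 × 0.09 = 6.12
  Collaboration 91 × 0.24 = 21.84
  Communication 49 × 0.23 = 11.27
Sum = 77.538
77.538 is ≥ 62 and < 86 → Merit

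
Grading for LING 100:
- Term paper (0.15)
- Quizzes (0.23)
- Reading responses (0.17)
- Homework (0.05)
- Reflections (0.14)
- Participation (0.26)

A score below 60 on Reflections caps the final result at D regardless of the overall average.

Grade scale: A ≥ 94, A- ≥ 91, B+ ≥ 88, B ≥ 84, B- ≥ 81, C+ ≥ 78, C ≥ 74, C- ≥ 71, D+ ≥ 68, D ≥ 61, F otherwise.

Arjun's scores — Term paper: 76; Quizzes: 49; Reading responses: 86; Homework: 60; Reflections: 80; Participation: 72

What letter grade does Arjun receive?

Reflections score 80 ≥ 60: minimum met.
Weighted total:
  Term paper 76 × 0.15 = 11.4
  Quizzes 49 × 0.23 = 11.27
  Reading responses 86 × 0.17 = 14.62
  Homework 60 × 0.05 = 3
  Reflections 80 × 0.14 = 11.2
  Participation 72 × 0.26 = 18.72
Sum = 70.21
70.21 is ≥ 68 and < 71 → D+

D+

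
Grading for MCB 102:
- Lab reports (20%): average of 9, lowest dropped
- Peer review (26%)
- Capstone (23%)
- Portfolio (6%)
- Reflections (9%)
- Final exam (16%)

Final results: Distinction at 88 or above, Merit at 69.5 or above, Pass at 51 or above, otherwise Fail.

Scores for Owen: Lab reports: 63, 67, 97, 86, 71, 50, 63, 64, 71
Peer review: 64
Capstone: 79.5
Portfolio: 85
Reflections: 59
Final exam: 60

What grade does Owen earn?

Lab reports: drop 50 → average of remaining 8 = 582/8 = 72.75
Weighted total:
  Lab reports 72.75 × 0.2 = 14.55
  Peer review 64 × 0.26 = 16.64
  Capstone 79.5 × 0.23 = 18.285
  Portfolio 85 × 0.06 = 5.1
  Reflections 59 × 0.09 = 5.31
  Final exam 60 × 0.16 = 9.6
Sum = 69.485
69.485 is ≥ 51 and < 69.5 → Pass

Pass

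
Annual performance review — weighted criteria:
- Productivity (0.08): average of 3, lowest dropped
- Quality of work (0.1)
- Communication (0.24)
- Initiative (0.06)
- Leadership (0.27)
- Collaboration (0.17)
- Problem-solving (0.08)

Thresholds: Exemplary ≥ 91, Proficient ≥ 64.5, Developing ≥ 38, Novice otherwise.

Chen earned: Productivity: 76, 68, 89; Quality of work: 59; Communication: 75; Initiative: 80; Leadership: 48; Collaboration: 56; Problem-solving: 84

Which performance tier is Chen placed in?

Productivity: drop 68 → average of remaining 2 = 165/2 = 82.5
Weighted total:
  Productivity 82.5 × 0.08 = 6.6
  Quality of work 59 × 0.1 = 5.9
  Communication 75 × 0.24 = 18
  Initiative 80 × 0.06 = 4.8
  Leadership 48 × 0.27 = 12.96
  Collaboration 56 × 0.17 = 9.52
  Problem-solving 84 × 0.08 = 6.72
Sum = 64.5
64.5 is ≥ 64.5 and < 91 → Proficient

Proficient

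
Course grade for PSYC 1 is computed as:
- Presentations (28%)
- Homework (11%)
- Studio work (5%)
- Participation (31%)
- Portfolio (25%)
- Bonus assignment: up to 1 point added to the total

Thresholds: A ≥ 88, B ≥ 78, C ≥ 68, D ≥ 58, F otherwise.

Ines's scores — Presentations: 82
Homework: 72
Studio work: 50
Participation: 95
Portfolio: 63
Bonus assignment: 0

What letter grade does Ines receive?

B

Weighted total:
  Presentations 82 × 0.28 = 22.96
  Homework 72 × 0.11 = 7.92
  Studio work 50 × 0.05 = 2.5
  Participation 95 × 0.31 = 29.45
  Portfolio 63 × 0.25 = 15.75
Sum = 78.58
Bonus assignment: 78.58 + 0 = 78.58
78.58 is ≥ 78 and < 88 → B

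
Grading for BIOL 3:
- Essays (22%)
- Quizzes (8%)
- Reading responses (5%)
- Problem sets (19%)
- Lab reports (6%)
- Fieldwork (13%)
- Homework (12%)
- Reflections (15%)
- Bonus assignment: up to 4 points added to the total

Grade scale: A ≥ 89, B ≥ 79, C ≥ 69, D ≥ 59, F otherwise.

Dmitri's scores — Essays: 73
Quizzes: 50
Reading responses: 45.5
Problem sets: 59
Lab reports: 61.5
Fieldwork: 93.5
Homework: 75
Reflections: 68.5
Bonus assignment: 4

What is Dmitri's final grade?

Weighted total:
  Essays 73 × 0.22 = 16.06
  Quizzes 50 × 0.08 = 4
  Reading responses 45.5 × 0.05 = 2.275
  Problem sets 59 × 0.19 = 11.21
  Lab reports 61.5 × 0.06 = 3.69
  Fieldwork 93.5 × 0.13 = 12.155
  Homework 75 × 0.12 = 9
  Reflections 68.5 × 0.15 = 10.275
Sum = 68.665
Bonus assignment: 68.665 + 4 = 72.665
72.665 is ≥ 69 and < 79 → C

C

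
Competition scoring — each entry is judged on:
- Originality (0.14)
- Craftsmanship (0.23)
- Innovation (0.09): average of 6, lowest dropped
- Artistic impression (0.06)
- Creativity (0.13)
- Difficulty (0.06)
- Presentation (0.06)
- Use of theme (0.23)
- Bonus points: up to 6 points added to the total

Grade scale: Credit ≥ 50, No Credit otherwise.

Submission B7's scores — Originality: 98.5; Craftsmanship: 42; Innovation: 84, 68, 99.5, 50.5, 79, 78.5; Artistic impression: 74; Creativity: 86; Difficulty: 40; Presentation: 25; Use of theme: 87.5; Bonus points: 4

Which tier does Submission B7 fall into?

Innovation: drop 50.5 → average of remaining 5 = 409/5 = 81.8
Weighted total:
  Originality 98.5 × 0.14 = 13.79
  Craftsmanship 42 × 0.23 = 9.66
  Innovation 81.8 × 0.09 = 7.362
  Artistic impression 74 × 0.06 = 4.44
  Creativity 86 × 0.13 = 11.18
  Difficulty 40 × 0.06 = 2.4
  Presentation 25 × 0.06 = 1.5
  Use of theme 87.5 × 0.23 = 20.125
Sum = 70.457
Bonus points: 70.457 + 4 = 74.457
74.457 ≥ 50 → Credit

Credit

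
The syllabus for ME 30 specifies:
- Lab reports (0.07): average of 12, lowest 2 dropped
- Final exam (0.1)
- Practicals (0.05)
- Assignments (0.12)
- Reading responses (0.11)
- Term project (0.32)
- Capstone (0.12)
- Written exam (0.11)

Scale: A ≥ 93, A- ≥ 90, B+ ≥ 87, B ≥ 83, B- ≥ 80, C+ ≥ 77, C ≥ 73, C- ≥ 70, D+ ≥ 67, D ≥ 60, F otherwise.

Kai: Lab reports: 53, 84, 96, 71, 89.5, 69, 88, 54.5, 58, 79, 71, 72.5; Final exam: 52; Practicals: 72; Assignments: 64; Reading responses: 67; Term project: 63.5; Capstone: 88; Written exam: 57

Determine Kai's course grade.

D

Lab reports: drop 53, 54.5 → average of remaining 10 = 778/10 = 77.8
Weighted total:
  Lab reports 77.8 × 0.07 = 5.446
  Final exam 52 × 0.1 = 5.2
  Practicals 72 × 0.05 = 3.6
  Assignments 64 × 0.12 = 7.68
  Reading responses 67 × 0.11 = 7.37
  Term project 63.5 × 0.32 = 20.32
  Capstone 88 × 0.12 = 10.56
  Written exam 57 × 0.11 = 6.27
Sum = 66.446
66.446 is ≥ 60 and < 67 → D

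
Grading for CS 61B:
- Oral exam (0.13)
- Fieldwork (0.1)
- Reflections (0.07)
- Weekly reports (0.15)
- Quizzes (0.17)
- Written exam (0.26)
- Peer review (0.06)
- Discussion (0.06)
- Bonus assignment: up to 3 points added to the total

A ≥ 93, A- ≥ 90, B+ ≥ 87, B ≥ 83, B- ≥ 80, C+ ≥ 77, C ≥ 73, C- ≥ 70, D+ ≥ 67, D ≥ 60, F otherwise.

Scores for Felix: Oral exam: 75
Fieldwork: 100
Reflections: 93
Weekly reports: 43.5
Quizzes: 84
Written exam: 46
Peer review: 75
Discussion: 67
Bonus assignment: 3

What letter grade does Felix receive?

C-

Weighted total:
  Oral exam 75 × 0.13 = 9.75
  Fieldwork 100 × 0.1 = 10
  Reflections 93 × 0.07 = 6.51
  Weekly reports 43.5 × 0.15 = 6.525
  Quizzes 84 × 0.17 = 14.28
  Written exam 46 × 0.26 = 11.96
  Peer review 75 × 0.06 = 4.5
  Discussion 67 × 0.06 = 4.02
Sum = 67.545
Bonus assignment: 67.545 + 3 = 70.545
70.545 is ≥ 70 and < 73 → C-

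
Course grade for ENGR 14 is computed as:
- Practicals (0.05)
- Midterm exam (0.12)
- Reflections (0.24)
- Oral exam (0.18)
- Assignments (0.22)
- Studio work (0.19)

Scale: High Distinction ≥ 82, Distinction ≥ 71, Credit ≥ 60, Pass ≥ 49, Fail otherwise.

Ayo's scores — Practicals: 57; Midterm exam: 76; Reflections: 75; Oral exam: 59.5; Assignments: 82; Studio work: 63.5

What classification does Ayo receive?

Weighted total:
  Practicals 57 × 0.05 = 2.85
  Midterm exam 76 × 0.12 = 9.12
  Reflections 75 × 0.24 = 18
  Oral exam 59.5 × 0.18 = 10.71
  Assignments 82 × 0.22 = 18.04
  Studio work 63.5 × 0.19 = 12.065
Sum = 70.785
70.785 is ≥ 60 and < 71 → Credit

Credit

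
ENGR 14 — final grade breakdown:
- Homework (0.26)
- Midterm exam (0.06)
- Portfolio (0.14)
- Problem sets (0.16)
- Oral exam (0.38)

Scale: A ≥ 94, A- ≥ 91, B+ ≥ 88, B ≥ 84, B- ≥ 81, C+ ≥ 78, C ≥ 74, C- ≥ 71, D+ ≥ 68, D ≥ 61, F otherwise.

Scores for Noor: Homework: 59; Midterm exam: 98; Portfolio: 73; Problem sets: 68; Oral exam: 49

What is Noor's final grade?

F

Weighted total:
  Homework 59 × 0.26 = 15.34
  Midterm exam 98 × 0.06 = 5.88
  Portfolio 73 × 0.14 = 10.22
  Problem sets 68 × 0.16 = 10.88
  Oral exam 49 × 0.38 = 18.62
Sum = 60.94
60.94 < 61 → F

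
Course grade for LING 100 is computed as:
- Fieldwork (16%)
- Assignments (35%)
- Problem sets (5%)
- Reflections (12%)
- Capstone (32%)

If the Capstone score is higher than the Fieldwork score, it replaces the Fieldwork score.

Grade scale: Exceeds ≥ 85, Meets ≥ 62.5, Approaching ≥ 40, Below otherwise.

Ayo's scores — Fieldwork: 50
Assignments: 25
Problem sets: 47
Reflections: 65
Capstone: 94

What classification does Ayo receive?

Meets

Capstone (94) > Fieldwork (50), so Fieldwork counts as 94.
Weighted total:
  Fieldwork 94 × 0.16 = 15.04
  Assignments 25 × 0.35 = 8.75
  Problem sets 47 × 0.05 = 2.35
  Reflections 65 × 0.12 = 7.8
  Capstone 94 × 0.32 = 30.08
Sum = 64.02
64.02 is ≥ 62.5 and < 85 → Meets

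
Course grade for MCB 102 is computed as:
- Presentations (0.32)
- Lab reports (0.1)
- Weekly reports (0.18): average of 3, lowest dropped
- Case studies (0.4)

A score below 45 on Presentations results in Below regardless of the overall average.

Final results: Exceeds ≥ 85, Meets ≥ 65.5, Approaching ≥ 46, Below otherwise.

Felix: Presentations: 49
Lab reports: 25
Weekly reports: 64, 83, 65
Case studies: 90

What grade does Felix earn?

Meets

Weekly reports: drop 64 → average of remaining 2 = 148/2 = 74
Presentations score 49 ≥ 45: minimum met.
Weighted total:
  Presentations 49 × 0.32 = 15.68
  Lab reports 25 × 0.1 = 2.5
  Weekly reports 74 × 0.18 = 13.32
  Case studies 90 × 0.4 = 36
Sum = 67.5
67.5 is ≥ 65.5 and < 85 → Meets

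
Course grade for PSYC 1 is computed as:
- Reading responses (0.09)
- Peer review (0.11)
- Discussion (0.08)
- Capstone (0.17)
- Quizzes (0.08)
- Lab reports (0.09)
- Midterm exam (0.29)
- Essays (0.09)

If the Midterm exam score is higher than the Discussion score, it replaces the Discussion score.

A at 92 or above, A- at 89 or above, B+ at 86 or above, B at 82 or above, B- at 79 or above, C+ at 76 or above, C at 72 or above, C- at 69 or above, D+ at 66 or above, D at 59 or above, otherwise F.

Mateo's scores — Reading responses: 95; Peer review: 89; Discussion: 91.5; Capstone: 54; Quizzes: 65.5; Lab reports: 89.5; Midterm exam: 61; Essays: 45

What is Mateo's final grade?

Midterm exam (61) ≤ Discussion (91.5), so Discussion stays at 91.5.
Weighted total:
  Reading responses 95 × 0.09 = 8.55
  Peer review 89 × 0.11 = 9.79
  Discussion 91.5 × 0.08 = 7.32
  Capstone 54 × 0.17 = 9.18
  Quizzes 65.5 × 0.08 = 5.24
  Lab reports 89.5 × 0.09 = 8.055
  Midterm exam 61 × 0.29 = 17.69
  Essays 45 × 0.09 = 4.05
Sum = 69.875
69.875 is ≥ 69 and < 72 → C-

C-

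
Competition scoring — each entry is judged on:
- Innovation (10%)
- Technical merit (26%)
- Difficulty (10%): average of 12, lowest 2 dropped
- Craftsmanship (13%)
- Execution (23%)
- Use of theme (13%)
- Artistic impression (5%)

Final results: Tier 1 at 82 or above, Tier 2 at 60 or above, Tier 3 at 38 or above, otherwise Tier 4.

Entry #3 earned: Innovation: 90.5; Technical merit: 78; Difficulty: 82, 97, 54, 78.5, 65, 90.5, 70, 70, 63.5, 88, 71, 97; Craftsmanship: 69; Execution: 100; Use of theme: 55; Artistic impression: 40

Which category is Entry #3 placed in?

Tier 2

Difficulty: drop 54, 63.5 → average of remaining 10 = 809/10 = 80.9
Weighted total:
  Innovation 90.5 × 0.1 = 9.05
  Technical merit 78 × 0.26 = 20.28
  Difficulty 80.9 × 0.1 = 8.09
  Craftsmanship 69 × 0.13 = 8.97
  Execution 100 × 0.23 = 23
  Use of theme 55 × 0.13 = 7.15
  Artistic impression 40 × 0.05 = 2
Sum = 78.54
78.54 is ≥ 60 and < 82 → Tier 2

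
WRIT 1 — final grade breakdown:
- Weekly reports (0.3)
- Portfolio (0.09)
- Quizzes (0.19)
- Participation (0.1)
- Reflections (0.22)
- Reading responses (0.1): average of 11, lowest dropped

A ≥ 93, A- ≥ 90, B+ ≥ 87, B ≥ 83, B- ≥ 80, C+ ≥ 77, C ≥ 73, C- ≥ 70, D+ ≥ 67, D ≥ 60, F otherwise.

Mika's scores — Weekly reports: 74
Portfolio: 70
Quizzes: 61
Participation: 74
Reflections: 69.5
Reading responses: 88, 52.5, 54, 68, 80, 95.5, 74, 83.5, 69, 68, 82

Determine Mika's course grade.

C-

Reading responses: drop 52.5 → average of remaining 10 = 762/10 = 76.2
Weighted total:
  Weekly reports 74 × 0.3 = 22.2
  Portfolio 70 × 0.09 = 6.3
  Quizzes 61 × 0.19 = 11.59
  Participation 74 × 0.1 = 7.4
  Reflections 69.5 × 0.22 = 15.29
  Reading responses 76.2 × 0.1 = 7.62
Sum = 70.4
70.4 is ≥ 70 and < 73 → C-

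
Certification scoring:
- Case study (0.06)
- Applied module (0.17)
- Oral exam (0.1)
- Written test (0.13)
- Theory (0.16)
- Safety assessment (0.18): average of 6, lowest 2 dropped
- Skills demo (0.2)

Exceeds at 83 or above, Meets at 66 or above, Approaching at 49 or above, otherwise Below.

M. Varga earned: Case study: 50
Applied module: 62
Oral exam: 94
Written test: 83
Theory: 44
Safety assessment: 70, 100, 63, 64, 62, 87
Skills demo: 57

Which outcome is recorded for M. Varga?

Meets

Safety assessment: drop 62, 63 → average of remaining 4 = 321/4 = 80.25
Weighted total:
  Case study 50 × 0.06 = 3
  Applied module 62 × 0.17 = 10.54
  Oral exam 94 × 0.1 = 9.4
  Written test 83 × 0.13 = 10.79
  Theory 44 × 0.16 = 7.04
  Safety assessment 80.25 × 0.18 = 14.445
  Skills demo 57 × 0.2 = 11.4
Sum = 66.615
66.615 is ≥ 66 and < 83 → Meets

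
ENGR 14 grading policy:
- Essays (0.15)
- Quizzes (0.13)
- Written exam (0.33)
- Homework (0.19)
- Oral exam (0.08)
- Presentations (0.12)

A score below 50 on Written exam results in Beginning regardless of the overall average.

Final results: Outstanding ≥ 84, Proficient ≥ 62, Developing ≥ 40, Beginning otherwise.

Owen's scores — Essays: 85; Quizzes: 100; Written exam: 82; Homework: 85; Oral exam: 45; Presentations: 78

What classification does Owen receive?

Written exam score 82 ≥ 50: minimum met.
Weighted total:
  Essays 85 × 0.15 = 12.75
  Quizzes 100 × 0.13 = 13
  Written exam 82 × 0.33 = 27.06
  Homework 85 × 0.19 = 16.15
  Oral exam 45 × 0.08 = 3.6
  Presentations 78 × 0.12 = 9.36
Sum = 81.92
81.92 is ≥ 62 and < 84 → Proficient

Proficient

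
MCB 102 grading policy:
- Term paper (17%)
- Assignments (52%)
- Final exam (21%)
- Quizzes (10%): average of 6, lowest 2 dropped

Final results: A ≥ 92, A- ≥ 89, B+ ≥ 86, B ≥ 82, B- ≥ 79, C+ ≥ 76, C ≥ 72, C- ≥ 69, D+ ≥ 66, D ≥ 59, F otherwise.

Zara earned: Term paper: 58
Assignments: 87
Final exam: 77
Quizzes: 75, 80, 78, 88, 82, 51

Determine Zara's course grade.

Quizzes: drop 51, 75 → average of remaining 4 = 328/4 = 82
Weighted total:
  Term paper 58 × 0.17 = 9.86
  Assignments 87 × 0.52 = 45.24
  Final exam 77 × 0.21 = 16.17
  Quizzes 82 × 0.1 = 8.2
Sum = 79.47
79.47 is ≥ 79 and < 82 → B-

B-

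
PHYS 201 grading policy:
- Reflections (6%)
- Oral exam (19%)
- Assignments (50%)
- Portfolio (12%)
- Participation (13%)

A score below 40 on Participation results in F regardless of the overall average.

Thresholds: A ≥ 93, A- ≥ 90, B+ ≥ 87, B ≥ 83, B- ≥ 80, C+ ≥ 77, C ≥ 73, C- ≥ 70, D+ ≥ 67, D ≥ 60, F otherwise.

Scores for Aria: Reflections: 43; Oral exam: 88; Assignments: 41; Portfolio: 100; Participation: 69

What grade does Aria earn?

D

Participation score 69 ≥ 40: minimum met.
Weighted total:
  Reflections 43 × 0.06 = 2.58
  Oral exam 88 × 0.19 = 16.72
  Assignments 41 × 0.5 = 20.5
  Portfolio 100 × 0.12 = 12
  Participation 69 × 0.13 = 8.97
Sum = 60.77
60.77 is ≥ 60 and < 67 → D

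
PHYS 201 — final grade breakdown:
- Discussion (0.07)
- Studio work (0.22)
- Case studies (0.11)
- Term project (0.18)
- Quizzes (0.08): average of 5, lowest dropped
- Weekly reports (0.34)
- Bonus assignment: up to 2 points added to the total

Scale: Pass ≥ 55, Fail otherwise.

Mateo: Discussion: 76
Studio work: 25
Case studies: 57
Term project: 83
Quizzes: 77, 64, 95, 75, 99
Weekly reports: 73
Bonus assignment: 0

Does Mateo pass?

Pass

Quizzes: drop 64 → average of remaining 4 = 346/4 = 86.5
Weighted total:
  Discussion 76 × 0.07 = 5.32
  Studio work 25 × 0.22 = 5.5
  Case studies 57 × 0.11 = 6.27
  Term project 83 × 0.18 = 14.94
  Quizzes 86.5 × 0.08 = 6.92
  Weekly reports 73 × 0.34 = 24.82
Sum = 63.77
Bonus assignment: 63.77 + 0 = 63.77
63.77 ≥ 55 → Pass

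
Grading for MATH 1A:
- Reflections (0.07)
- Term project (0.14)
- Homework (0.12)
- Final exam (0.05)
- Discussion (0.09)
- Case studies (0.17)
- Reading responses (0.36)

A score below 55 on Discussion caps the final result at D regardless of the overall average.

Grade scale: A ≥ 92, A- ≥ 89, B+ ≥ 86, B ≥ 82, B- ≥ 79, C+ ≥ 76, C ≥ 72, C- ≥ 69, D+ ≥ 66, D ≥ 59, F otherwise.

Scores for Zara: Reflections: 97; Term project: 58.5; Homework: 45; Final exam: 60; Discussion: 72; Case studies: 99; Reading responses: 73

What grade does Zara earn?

C

Discussion score 72 ≥ 55: minimum met.
Weighted total:
  Reflections 97 × 0.07 = 6.79
  Term project 58.5 × 0.14 = 8.19
  Homework 45 × 0.12 = 5.4
  Final exam 60 × 0.05 = 3
  Discussion 72 × 0.09 = 6.48
  Case studies 99 × 0.17 = 16.83
  Reading responses 73 × 0.36 = 26.28
Sum = 72.97
72.97 is ≥ 72 and < 76 → C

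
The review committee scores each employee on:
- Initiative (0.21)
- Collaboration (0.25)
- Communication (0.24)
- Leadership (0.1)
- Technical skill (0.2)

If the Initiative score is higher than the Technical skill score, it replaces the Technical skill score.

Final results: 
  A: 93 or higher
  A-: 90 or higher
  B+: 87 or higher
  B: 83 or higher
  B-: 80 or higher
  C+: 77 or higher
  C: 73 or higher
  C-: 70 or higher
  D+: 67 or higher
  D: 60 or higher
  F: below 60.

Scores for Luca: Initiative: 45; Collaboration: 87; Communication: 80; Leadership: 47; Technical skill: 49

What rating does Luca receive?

D

Initiative (45) ≤ Technical skill (49), so Technical skill stays at 49.
Weighted total:
  Initiative 45 × 0.21 = 9.45
  Collaboration 87 × 0.25 = 21.75
  Communication 80 × 0.24 = 19.2
  Leadership 47 × 0.1 = 4.7
  Technical skill 49 × 0.2 = 9.8
Sum = 64.9
64.9 is ≥ 60 and < 67 → D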